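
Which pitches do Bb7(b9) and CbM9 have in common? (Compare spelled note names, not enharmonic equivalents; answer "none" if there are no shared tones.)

B♭ C♭

Bb7(b9) = B♭, D, F, A♭, C♭.
CbM9 = C♭, E♭, G♭, B♭, D♭.
Shared: B♭, C♭.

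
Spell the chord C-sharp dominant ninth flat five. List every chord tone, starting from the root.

C-sharp, E-sharp, G, B, D-sharp

C-sharp dominant ninth flat five is a dominant ninth flat five built on C-sharp.
- root: C-sharp
- major 3rd: E-sharp
- diminished 5th: G
- minor 7th: B
- major 9th: D-sharp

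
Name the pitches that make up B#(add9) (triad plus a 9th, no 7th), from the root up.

B#(add9) is an added-ninth built on B♯.
B♯ — root
D𝄪 — major 3rd
F𝄪 — perfect 5th
C𝄪 — major 9th

B♯ – D𝄪 – F𝄪 – C𝄪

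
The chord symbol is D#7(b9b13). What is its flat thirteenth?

B

Root of D#7(b9b13) = D#. The 13th is a minor 13th: D# up a minor 13th → B.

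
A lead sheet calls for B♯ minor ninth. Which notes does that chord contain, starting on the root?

B♯ minor ninth is a minor ninth built on B-sharp.
Root: B-sharp
Minor 3rd (3rd): D-sharp
Perfect 5th (5th): F-double-sharp
Minor 7th (7th): A-sharp
Major 9th (9th): C-double-sharp

B-sharp, D-sharp, F-double-sharp, A-sharp, C-double-sharp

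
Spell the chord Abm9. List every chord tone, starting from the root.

Ab  Cb  Eb  Gb  Bb

Abm9 is a minor ninth built on Ab.
- root: Ab
- minor 3rd: Cb
- perfect 5th: Eb
- minor 7th: Gb
- major 9th: Bb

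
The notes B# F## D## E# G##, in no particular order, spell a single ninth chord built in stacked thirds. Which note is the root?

E#

Arranged so that each adjacent pair is a third by letter name: E# – G## – B# – D## – F##.
The bottom of that stack, E#, is the root (this is E# major ninth).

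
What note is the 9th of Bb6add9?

C

Root of Bb6add9 = Bb. The 9th is a major 9th: Bb up a major 9th → C.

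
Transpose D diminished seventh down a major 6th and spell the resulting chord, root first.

D down a major 6th → F. New chord: F diminished seventh.
- root: F
- minor 3rd: A-flat
- diminished 5th: C-flat
- diminished 7th: E-double-flat

F A-flat C-flat E-double-flat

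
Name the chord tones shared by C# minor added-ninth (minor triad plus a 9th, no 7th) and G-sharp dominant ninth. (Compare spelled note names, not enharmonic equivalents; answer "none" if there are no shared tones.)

C# minor added-ninth: C-sharp E G-sharp D-sharp
G-sharp dominant ninth: G-sharp B-sharp D-sharp F-sharp A-sharp
Common to both → G-sharp, D-sharp.

G-sharp D-sharp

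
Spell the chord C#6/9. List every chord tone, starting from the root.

C#, E#, G#, A#, D#

C#6/9 is a six-nine built on C#.
Root: C#
Major 3rd (3rd): E#
Perfect 5th (5th): G#
Major 6th (6th): A#
Major 9th (9th): D#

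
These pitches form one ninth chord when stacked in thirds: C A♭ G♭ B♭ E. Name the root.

Arranged so that each adjacent pair is a third by letter name: A♭ – C – E – G♭ – B♭.
The bottom of that stack, A♭, is the root (this is A♭ dominant ninth sharp five).

A♭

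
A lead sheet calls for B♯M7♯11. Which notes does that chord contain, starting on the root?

B#, D##, F##, A##, E##

B♯M7♯11 is a major seventh sharp eleven built on B#.
- root: B#
- major 3rd: D##
- perfect 5th: F##
- major 7th: A##
- augmented 11th: E##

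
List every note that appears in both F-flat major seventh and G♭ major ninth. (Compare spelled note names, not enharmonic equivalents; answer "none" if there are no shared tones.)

A-flat

F-flat major seventh = F-flat, A-flat, C-flat, E-flat.
G♭ major ninth = G-flat, B-flat, D-flat, F, A-flat.
Shared: A-flat.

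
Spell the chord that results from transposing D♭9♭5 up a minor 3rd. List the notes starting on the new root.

Fb, Ab, Cbb, Ebb, Gb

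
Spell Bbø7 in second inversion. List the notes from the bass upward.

Fb, Ab, Bb, Db

In root position, Bbø7 is Bb–Db–Fb–Ab.
Second inversion puts the fifth (Fb) in the bass.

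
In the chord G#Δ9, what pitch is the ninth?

G#Δ9 is built on G#; its 9th is a major 9th above the root.
A second above G uses the letter A, and the major 9th above G# is A#.

A#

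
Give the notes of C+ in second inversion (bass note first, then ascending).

C+ = C–E–G#; second inversion → fifth (G#) lowest.

G#, C, E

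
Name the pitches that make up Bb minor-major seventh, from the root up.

Bb, Db, F, A

Bb minor-major seventh is a minor-major seventh built on Bb.
Root: Bb
Minor 3rd (3rd): Db
Perfect 5th (5th): F
Major 7th (7th): A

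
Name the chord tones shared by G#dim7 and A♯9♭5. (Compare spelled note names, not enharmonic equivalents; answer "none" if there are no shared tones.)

G♯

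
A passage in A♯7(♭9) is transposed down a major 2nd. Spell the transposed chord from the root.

A# down a major 2nd → G#. New chord: G# dominant seventh flat nine.
Root: G#
Major 3rd (3rd): B#
Perfect 5th (5th): D#
Minor 7th (7th): F#
Minor 9th (9th): A

G# – B# – D# – F# – A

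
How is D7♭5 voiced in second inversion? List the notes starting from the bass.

In root position, D7♭5 is D–F#–Ab–C.
Second inversion puts the fifth (Ab) in the bass.

Ab – C – D – F#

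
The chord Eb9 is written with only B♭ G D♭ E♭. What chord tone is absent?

Eb9 = E♭, G, B♭, D♭, F. The voicing lacks the 9th (major 9th), F.

F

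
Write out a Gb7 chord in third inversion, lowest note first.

Fb Gb Bb Db

In root position, Gb7 is Gb–Bb–Db–Fb.
Third inversion puts the seventh (Fb) in the bass.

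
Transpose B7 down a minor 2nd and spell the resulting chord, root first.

A# C## E# G#

B down a minor 2nd → A#. New chord: A# dominant seventh.
- root: A#
- major 3rd: C##
- perfect 5th: E#
- minor 7th: G#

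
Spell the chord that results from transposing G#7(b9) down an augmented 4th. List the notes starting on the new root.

An augmented 4th down from G# is D, so the new chord is D dominant seventh flat nine.
Root: D
Major 3rd (3rd): F#
Perfect 5th (5th): A
Minor 7th (7th): C
Minor 9th (9th): Eb

D, F#, A, C, Eb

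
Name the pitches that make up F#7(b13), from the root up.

Root F♯, quality dominant seventh flat thirteen:
Root: F♯
Major 3rd (3rd): A♯
Perfect 5th (5th): C♯
Minor 7th (7th): E
Minor 13th (13th): D

F♯ – A♯ – C♯ – E – D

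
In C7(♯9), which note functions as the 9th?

Root of C7(♯9) = C. The 9th is an augmented 9th: C up an augmented 9th → D♯.

D♯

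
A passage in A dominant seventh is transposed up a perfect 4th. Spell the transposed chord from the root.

A perfect 4th up from A is D, so the new chord is D dominant seventh.
- root: D
- major 3rd: F-sharp
- perfect 5th: A
- minor 7th: C

D  F-sharp  A  C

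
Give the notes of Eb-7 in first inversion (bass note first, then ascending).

In root position, Eb-7 is E♭–G♭–B♭–D♭.
First inversion puts the third (G♭) in the bass.

G♭  B♭  D♭  E♭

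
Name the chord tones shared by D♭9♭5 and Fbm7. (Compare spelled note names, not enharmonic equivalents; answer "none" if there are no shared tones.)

Abb – Cb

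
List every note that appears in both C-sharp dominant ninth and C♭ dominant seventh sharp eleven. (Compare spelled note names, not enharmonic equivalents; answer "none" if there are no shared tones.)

none

C-sharp dominant ninth: C-sharp E-sharp G-sharp B D-sharp
C♭ dominant seventh sharp eleven: C-flat E-flat G-flat B-double-flat F
Common to both → none.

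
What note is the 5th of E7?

Root of E7 = E. The 5th is a perfect 5th: E up a perfect 5th → B.

B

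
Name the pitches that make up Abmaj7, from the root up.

Root A♭, quality major seventh:
root → A♭
3rd (major 3rd) → C
5th (perfect 5th) → E♭
7th (major 7th) → G

A♭, C, E♭, G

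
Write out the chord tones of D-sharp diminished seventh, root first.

D-sharp diminished seventh is a diminished seventh built on D#.
- root: D#
- minor 3rd: F#
- diminished 5th: A
- diminished 7th: C

D#, F#, A, C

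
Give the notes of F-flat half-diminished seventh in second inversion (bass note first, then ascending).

In root position, F-flat half-diminished seventh is F-flat–A-double-flat–C-double-flat–E-double-flat.
Second inversion puts the fifth (C-double-flat) in the bass.

C-double-flat – E-double-flat – F-flat – A-double-flat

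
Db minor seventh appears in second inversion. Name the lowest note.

A-flat

Db minor seventh in root position is D-flat–F-flat–A-flat–C-flat.
Second inversion places the fifth in the bass, which is A-flat.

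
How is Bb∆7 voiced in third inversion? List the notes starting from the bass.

A, B♭, D, F

Bb∆7 = B♭–D–F–A; third inversion → seventh (A) lowest.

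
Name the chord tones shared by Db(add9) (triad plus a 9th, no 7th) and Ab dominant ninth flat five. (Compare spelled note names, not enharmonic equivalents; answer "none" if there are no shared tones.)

Db(add9) = D♭, F, A♭, E♭.
Ab dominant ninth flat five = A♭, C, E𝄫, G♭, B♭.
Shared: A♭.

A♭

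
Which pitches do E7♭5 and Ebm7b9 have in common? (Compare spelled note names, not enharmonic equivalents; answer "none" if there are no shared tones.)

E7♭5: E G♯ B♭ D
Ebm7b9: E♭ G♭ B♭ D♭ F♭
Common to both → B♭.

B♭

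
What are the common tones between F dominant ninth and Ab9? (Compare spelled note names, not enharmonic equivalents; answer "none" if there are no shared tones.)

C, Eb

F dominant ninth: F A C Eb G
Ab9: Ab C Eb Gb Bb
Common to both → C, Eb.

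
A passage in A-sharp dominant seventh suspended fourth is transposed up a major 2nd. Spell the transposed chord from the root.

B-sharp E-sharp F-double-sharp A-sharp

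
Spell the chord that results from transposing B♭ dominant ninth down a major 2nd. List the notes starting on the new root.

A-flat, C, E-flat, G-flat, B-flat

Transposed root: B-flat → A-flat (major 2nd down). So we spell A-flat dominant ninth:
root → A-flat
3rd (major 3rd) → C
5th (perfect 5th) → E-flat
7th (minor 7th) → G-flat
9th (major 9th) → B-flat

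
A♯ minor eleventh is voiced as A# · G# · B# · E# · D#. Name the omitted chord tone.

A♯ minor eleventh = A#, C#, E#, G#, B#, D#. The voicing lacks the 3rd (minor 3rd), C#.

C#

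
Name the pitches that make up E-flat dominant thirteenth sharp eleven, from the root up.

Root E-flat, quality dominant thirteenth sharp eleven:
Root: E-flat
Major 3rd (3rd): G
Perfect 5th (5th): B-flat
Minor 7th (7th): D-flat
Major 9th (9th): F
Augmented 11th (11th): A
Major 13th (13th): C

E-flat G B-flat D-flat F A C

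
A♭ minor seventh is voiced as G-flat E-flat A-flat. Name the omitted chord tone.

C-flat

A♭ minor seventh = A-flat, C-flat, E-flat, G-flat. The voicing lacks the 3rd (minor 3rd), C-flat.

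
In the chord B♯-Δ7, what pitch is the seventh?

A##

B♯-Δ7 is built on B#; its 7th is a major 7th above the root.
A seventh above B uses the letter A, and the major 7th above B# is A##.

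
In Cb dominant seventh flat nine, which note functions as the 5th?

Cb dominant seventh flat nine is built on Cb; its 5th is a perfect 5th above the root.
A fifth above C uses the letter G, and the perfect 5th above Cb is Gb.

Gb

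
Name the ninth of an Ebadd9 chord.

Ebadd9 is built on Eb; its 9th is a major 9th above the root.
A second above E uses the letter F, and the major 9th above Eb is F.

F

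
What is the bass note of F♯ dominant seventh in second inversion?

C#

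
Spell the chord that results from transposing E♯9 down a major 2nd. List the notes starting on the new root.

E# down a major 2nd → D#. New chord: D# dominant ninth.
D# — root
F## — major 3rd
A# — perfect 5th
C# — minor 7th
E# — major 9th

D# F## A# C# E#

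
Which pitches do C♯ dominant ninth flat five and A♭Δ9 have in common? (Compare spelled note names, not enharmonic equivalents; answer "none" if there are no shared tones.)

G

C♯ dominant ninth flat five = C#, E#, G, B, D#.
A♭Δ9 = Ab, C, Eb, G, Bb.
Shared: G.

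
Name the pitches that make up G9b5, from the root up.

G  B  Db  F  A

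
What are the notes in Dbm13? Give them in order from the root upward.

Db Fb Ab Cb Eb Gb Bb

Dbm13 is a minor thirteenth built on Db.
Db — root
Fb — minor 3rd
Ab — perfect 5th
Cb — minor 7th
Eb — major 9th
Gb — perfect 11th
Bb — major 13th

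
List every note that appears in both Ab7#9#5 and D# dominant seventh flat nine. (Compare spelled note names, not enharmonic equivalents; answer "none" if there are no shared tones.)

Ab7#9#5 = Ab, C, E, Gb, B.
D# dominant seventh flat nine = D#, F##, A#, C#, E.
Shared: E.

E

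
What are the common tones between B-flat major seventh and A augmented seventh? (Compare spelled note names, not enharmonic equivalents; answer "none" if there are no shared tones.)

B-flat major seventh = B-flat, D, F, A.
A augmented seventh = A, C-sharp, E-sharp, G.
Shared: A.

A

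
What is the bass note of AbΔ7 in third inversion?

G

AbΔ7 in root position is Ab–C–Eb–G.
Third inversion places the seventh in the bass, which is G.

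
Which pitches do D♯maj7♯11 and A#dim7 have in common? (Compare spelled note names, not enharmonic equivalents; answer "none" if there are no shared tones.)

A#

D♯maj7♯11: D# F## A# C## G##
A#dim7: A# C# E G
Common to both → A#.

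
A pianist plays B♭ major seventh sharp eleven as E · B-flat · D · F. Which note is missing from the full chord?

A

The full B♭ major seventh sharp eleven chord is B-flat, D, F, A, E.
Comparing with the voicing, the major 7th (7th) — A — is absent.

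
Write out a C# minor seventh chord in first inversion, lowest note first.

In root position, C# minor seventh is C♯–E–G♯–B.
First inversion puts the third (E) in the bass.

E G♯ B C♯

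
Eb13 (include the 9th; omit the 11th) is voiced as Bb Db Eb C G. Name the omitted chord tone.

The full Eb13 chord is Eb, G, Bb, Db, F, C.
Comparing with the voicing, the major 9th (9th) — F — is absent.

F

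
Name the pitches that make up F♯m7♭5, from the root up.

F♯  A  C  E

F♯m7♭5 is a half-diminished seventh built on F♯.
- root: F♯
- minor 3rd: A
- diminished 5th: C
- minor 7th: E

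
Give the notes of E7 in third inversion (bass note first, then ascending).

E7 = E–G#–B–D; third inversion → seventh (D) lowest.

D, E, G#, B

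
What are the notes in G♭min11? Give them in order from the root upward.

G♭min11: minor eleventh on G♭.
root → G♭
3rd (minor 3rd) → B𝄫
5th (perfect 5th) → D♭
7th (minor 7th) → F♭
9th (major 9th) → A♭
11th (perfect 11th) → C♭

G♭  B𝄫  D♭  F♭  A♭  C♭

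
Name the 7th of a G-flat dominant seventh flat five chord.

G-flat dominant seventh flat five is built on Gb; its 7th is a minor 7th above the root.
A seventh above G uses the letter F, and the minor 7th above Gb is Fb.

Fb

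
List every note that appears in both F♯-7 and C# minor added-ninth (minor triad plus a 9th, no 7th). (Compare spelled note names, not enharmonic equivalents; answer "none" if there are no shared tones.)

F♯-7: F# A C# E
C# minor added-ninth: C# E G# D#
Common to both → C#, E.

C# E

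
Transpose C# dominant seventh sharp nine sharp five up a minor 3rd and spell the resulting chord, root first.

E, G#, B#, D, F##

Transposed root: C# → E (minor 3rd up). So we spell E dominant seventh sharp nine sharp five:
Root: E
Major 3rd (3rd): G#
Augmented 5th (5th): B#
Minor 7th (7th): D
Augmented 9th (9th): F##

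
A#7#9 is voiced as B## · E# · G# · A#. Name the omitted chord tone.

The full A#7#9 chord is A#, C##, E#, G#, B##.
Comparing with the voicing, the major 3rd (3rd) — C## — is absent.

C##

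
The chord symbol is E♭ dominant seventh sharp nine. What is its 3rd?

G

E♭ dominant seventh sharp nine is built on E-flat; its 3rd is a major 3rd above the root.
A third above E uses the letter G, and the major 3rd above E-flat is G.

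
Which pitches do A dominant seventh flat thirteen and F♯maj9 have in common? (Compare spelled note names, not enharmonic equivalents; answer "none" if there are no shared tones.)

A dominant seventh flat thirteen: A C# E G F
F♯maj9: F# A# C# E# G#
Common to both → C#.

C#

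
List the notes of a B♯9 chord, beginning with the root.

B♯9 is a dominant ninth built on B♯.
root → B♯
3rd (major 3rd) → D𝄪
5th (perfect 5th) → F𝄪
7th (minor 7th) → A♯
9th (major 9th) → C𝄪

B♯, D𝄪, F𝄪, A♯, C𝄪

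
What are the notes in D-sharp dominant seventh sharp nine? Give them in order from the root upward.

D-sharp dominant seventh sharp nine: dominant seventh sharp nine on D♯.
D♯ — root
F𝄪 — major 3rd
A♯ — perfect 5th
C♯ — minor 7th
E𝄪 — augmented 9th

D♯ F𝄪 A♯ C♯ E𝄪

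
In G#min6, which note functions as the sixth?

E#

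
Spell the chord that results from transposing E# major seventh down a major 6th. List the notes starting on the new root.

E-sharp down a major 6th → G-sharp. New chord: G-sharp major seventh.
G-sharp — root
B-sharp — major 3rd
D-sharp — perfect 5th
F-double-sharp — major 7th

G-sharp B-sharp D-sharp F-double-sharp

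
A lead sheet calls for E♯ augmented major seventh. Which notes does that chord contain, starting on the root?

Root E-sharp, quality augmented major seventh:
root → E-sharp
3rd (major 3rd) → G-double-sharp
5th (augmented 5th) → B-double-sharp
7th (major 7th) → D-double-sharp

E-sharp G-double-sharp B-double-sharp D-double-sharp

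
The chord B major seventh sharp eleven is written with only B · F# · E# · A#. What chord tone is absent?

D#

B major seventh sharp eleven = B, D#, F#, A#, E#. The voicing lacks the 3rd (major 3rd), D#.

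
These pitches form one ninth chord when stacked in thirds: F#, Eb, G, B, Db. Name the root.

Eb

Stacking in thirds gives Eb – G – B – Db – F#, so Eb is the root — Eb dominant seventh sharp nine sharp five.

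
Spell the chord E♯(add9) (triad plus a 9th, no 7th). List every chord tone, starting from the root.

E# – G## – B# – F##

Root E#, quality added-ninth:
- root: E#
- major 3rd: G##
- perfect 5th: B#
- major 9th: F##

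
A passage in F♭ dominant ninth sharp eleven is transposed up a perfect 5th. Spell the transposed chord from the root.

C-flat E-flat G-flat B-double-flat D-flat F

F-flat up a perfect 5th → C-flat. New chord: C-flat dominant ninth sharp eleven.
- root: C-flat
- major 3rd: E-flat
- perfect 5th: G-flat
- minor 7th: B-double-flat
- major 9th: D-flat
- augmented 11th: F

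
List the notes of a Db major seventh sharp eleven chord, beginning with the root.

D-flat F A-flat C G

Root D-flat, quality major seventh sharp eleven:
D-flat — root
F — major 3rd
A-flat — perfect 5th
C — major 7th
G — augmented 11th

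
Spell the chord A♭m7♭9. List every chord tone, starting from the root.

Ab  Cb  Eb  Gb  Bbb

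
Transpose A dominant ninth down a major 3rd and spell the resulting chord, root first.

Transposed root: A → F (major 3rd down). So we spell F dominant ninth:
F — root
A — major 3rd
C — perfect 5th
E♭ — minor 7th
G — major 9th

F, A, C, E♭, G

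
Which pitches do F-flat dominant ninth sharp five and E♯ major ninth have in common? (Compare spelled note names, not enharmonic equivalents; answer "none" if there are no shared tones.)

F-flat dominant ninth sharp five: F-flat A-flat C E-double-flat G-flat
E♯ major ninth: E-sharp G-double-sharp B-sharp D-double-sharp F-double-sharp
Common to both → none.

none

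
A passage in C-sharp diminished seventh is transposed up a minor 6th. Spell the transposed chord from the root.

A, C, E-flat, G-flat

A minor 6th up from C-sharp is A, so the new chord is A diminished seventh.
root → A
3rd (minor 3rd) → C
5th (diminished 5th) → E-flat
7th (diminished 7th) → G-flat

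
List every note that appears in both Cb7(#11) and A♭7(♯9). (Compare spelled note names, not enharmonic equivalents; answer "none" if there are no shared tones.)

Eb, Gb

Cb7(#11) = Cb, Eb, Gb, Bbb, F.
A♭7(♯9) = Ab, C, Eb, Gb, B.
Shared: Eb, Gb.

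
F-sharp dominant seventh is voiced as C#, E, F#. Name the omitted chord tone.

The full F-sharp dominant seventh chord is F#, A#, C#, E.
Comparing with the voicing, the major 3rd (3rd) — A# — is absent.

A#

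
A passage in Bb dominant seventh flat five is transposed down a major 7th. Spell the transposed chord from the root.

Bb down a major 7th → Cb. New chord: Cb dominant seventh flat five.
Cb — root
Eb — major 3rd
Gbb — diminished 5th
Bbb — minor 7th

Cb, Eb, Gbb, Bbb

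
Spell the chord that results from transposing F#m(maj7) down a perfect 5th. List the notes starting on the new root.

B, D, F#, A#

F# down a perfect 5th → B. New chord: B minor-major seventh.
Root: B
Minor 3rd (3rd): D
Perfect 5th (5th): F#
Major 7th (7th): A#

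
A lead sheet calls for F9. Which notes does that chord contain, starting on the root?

F9: dominant ninth on F.
Root: F
Major 3rd (3rd): A
Perfect 5th (5th): C
Minor 7th (7th): Eb
Major 9th (9th): G

F, A, C, Eb, G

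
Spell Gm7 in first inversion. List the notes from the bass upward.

In root position, Gm7 is G–Bb–D–F.
First inversion puts the third (Bb) in the bass.

Bb – D – F – G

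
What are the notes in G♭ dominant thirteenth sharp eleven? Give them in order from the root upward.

Root Gb, quality dominant thirteenth sharp eleven:
- root: Gb
- major 3rd: Bb
- perfect 5th: Db
- minor 7th: Fb
- major 9th: Ab
- augmented 11th: C
- major 13th: Eb

Gb – Bb – Db – Fb – Ab – C – Eb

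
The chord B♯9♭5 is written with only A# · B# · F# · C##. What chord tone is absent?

The full B♯9♭5 chord is B#, D##, F#, A#, C##.
Comparing with the voicing, the major 3rd (3rd) — D## — is absent.

D##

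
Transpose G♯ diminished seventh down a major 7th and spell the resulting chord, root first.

A, C, Eb, Gb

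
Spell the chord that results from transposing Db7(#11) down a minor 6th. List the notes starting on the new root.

A minor 6th down from Db is F, so the new chord is F dominant seventh sharp eleven.
Root: F
Major 3rd (3rd): A
Perfect 5th (5th): C
Minor 7th (7th): Eb
Augmented 11th (11th): B

F, A, C, Eb, B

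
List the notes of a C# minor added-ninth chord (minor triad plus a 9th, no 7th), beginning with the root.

Root C-sharp, quality minor added-ninth:
- root: C-sharp
- minor 3rd: E
- perfect 5th: G-sharp
- major 9th: D-sharp

C-sharp, E, G-sharp, D-sharp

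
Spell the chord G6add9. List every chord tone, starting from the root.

Root G, quality six-nine:
G — root
B — major 3rd
D — perfect 5th
E — major 6th
A — major 9th

G  B  D  E  A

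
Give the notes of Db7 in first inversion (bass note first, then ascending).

Db7 = Db–F–Ab–Cb; first inversion → third (F) lowest.

F  Ab  Cb  Db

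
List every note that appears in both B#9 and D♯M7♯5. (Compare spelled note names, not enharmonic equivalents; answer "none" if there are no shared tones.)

F## C##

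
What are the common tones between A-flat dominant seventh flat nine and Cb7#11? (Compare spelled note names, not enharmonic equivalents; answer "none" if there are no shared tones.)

Eb, Gb, Bbb

A-flat dominant seventh flat nine = Ab, C, Eb, Gb, Bbb.
Cb7#11 = Cb, Eb, Gb, Bbb, F.
Shared: Eb, Gb, Bbb.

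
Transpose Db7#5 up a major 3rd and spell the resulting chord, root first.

F, A, C#, Eb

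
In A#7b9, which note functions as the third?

A#7b9 is built on A♯; its 3rd is a major 3rd above the root.
A third above A uses the letter C, and the major 3rd above A♯ is C𝄪.

C𝄪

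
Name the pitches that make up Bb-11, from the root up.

Root B♭, quality minor eleventh:
Root: B♭
Minor 3rd (3rd): D♭
Perfect 5th (5th): F
Minor 7th (7th): A♭
Major 9th (9th): C
Perfect 11th (11th): E♭

B♭ – D♭ – F – A♭ – C – E♭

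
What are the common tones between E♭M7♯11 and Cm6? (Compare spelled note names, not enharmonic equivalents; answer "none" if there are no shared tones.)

Eb – G – A

E♭M7♯11 = Eb, G, Bb, D, A.
Cm6 = C, Eb, G, A.
Shared: Eb, G, A.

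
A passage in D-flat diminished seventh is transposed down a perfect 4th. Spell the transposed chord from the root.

A-flat  C-flat  E-double-flat  G-double-flat

D-flat down a perfect 4th → A-flat. New chord: A-flat diminished seventh.
- root: A-flat
- minor 3rd: C-flat
- diminished 5th: E-double-flat
- diminished 7th: G-double-flat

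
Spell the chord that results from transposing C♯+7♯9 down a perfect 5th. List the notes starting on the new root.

F♯, A♯, C𝄪, E, G𝄪

Transposed root: C♯ → F♯ (perfect 5th down). So we spell F♯ dominant seventh sharp nine sharp five:
- root: F♯
- major 3rd: A♯
- augmented 5th: C𝄪
- minor 7th: E
- augmented 9th: G𝄪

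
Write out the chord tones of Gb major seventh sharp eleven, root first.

G♭, B♭, D♭, F, C

Gb major seventh sharp eleven: major seventh sharp eleven on G♭.
- root: G♭
- major 3rd: B♭
- perfect 5th: D♭
- major 7th: F
- augmented 11th: C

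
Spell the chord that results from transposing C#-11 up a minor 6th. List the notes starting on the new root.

A – C – E – G – B – D

Transposed root: C# → A (minor 6th up). So we spell A minor eleventh:
root → A
3rd (minor 3rd) → C
5th (perfect 5th) → E
7th (minor 7th) → G
9th (major 9th) → B
11th (perfect 11th) → D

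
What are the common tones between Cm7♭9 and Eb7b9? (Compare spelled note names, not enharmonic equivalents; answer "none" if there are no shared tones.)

Eb  G  Bb  Db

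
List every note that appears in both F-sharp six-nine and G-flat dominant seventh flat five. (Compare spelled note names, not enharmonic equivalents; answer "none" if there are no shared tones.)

none

F-sharp six-nine = F-sharp, A-sharp, C-sharp, D-sharp, G-sharp.
G-flat dominant seventh flat five = G-flat, B-flat, D-double-flat, F-flat.
Shared: none.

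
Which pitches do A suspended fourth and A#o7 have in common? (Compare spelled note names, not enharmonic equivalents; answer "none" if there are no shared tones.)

A suspended fourth: A D E
A#o7: A# C# E G
Common to both → E.

E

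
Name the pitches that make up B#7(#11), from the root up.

B# – D## – F## – A# – E##

Root B#, quality dominant seventh sharp eleven:
B# — root
D## — major 3rd
F## — perfect 5th
A# — minor 7th
E## — augmented 11th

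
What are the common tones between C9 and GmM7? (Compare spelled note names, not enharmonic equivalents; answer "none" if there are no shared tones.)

C9: C E G Bb D
GmM7: G Bb D F#
Common to both → G, Bb, D.

G  Bb  D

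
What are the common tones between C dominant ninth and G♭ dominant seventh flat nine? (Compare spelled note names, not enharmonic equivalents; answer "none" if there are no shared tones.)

C dominant ninth: C E G B-flat D
G♭ dominant seventh flat nine: G-flat B-flat D-flat F-flat A-double-flat
Common to both → B-flat.

B-flat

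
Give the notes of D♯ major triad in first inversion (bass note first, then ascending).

F𝄪  A♯  D♯

D♯ major triad = D♯–F𝄪–A♯; first inversion → third (F𝄪) lowest.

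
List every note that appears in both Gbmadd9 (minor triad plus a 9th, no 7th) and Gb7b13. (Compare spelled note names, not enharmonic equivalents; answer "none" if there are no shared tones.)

Gb, Db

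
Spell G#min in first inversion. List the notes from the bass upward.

B  D#  G#

G#min = G#–B–D#; first inversion → third (B) lowest.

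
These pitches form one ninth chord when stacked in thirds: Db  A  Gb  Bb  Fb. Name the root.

Gb

Arranged so that each adjacent pair is a third by letter name: Gb – Bb – Db – Fb – A.
The bottom of that stack, Gb, is the root (this is Gb dominant seventh sharp nine).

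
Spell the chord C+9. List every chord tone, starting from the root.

C+9 is a dominant ninth sharp five built on C.
Root: C
Major 3rd (3rd): E
Augmented 5th (5th): G♯
Minor 7th (7th): B♭
Major 9th (9th): D

C – E – G♯ – B♭ – D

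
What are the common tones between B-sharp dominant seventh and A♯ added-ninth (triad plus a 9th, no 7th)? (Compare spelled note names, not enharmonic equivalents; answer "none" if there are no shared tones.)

B-sharp dominant seventh = B-sharp, D-double-sharp, F-double-sharp, A-sharp.
A♯ added-ninth = A-sharp, C-double-sharp, E-sharp, B-sharp.
Shared: B-sharp, A-sharp.

B-sharp, A-sharp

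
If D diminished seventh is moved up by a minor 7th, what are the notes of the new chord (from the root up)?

C  E-flat  G-flat  B-double-flat

Transposed root: D → C (minor 7th up). So we spell C diminished seventh:
root → C
3rd (minor 3rd) → E-flat
5th (diminished 5th) → G-flat
7th (diminished 7th) → B-double-flat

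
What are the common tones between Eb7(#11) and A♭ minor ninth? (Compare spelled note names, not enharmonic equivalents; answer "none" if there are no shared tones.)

Eb, Bb

Eb7(#11) = Eb, G, Bb, Db, A.
A♭ minor ninth = Ab, Cb, Eb, Gb, Bb.
Shared: Eb, Bb.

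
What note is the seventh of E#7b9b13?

Root of E#7b9b13 = E#. The 7th is a minor 7th: E# up a minor 7th → D#.

D#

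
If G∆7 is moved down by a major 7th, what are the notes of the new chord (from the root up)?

Ab C Eb G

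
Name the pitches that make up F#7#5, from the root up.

F#7#5: augmented seventh on F#.
- root: F#
- major 3rd: A#
- augmented 5th: C##
- minor 7th: E

F#  A#  C##  E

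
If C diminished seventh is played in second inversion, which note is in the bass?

C diminished seventh = C–E-flat–G-flat–B-double-flat. Second inversion → fifth in the bass = G-flat.

G-flat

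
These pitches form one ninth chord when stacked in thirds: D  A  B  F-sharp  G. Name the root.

Arranged so that each adjacent pair is a third by letter name: G – B – D – F-sharp – A.
The bottom of that stack, G, is the root (this is G major ninth).

G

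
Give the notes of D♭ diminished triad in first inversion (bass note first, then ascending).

Fb Abb Db

In root position, D♭ diminished triad is Db–Fb–Abb.
First inversion puts the third (Fb) in the bass.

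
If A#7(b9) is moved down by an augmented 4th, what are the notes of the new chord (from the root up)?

E  G#  B  D  F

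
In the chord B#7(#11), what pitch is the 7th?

Root of B#7(#11) = B#. The 7th is a minor 7th: B# up a minor 7th → A#.

A#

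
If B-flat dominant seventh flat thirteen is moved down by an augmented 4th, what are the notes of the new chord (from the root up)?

Transposed root: Bb → Fb (augmented 4th down). So we spell Fb dominant seventh flat thirteen:
root → Fb
3rd (major 3rd) → Ab
5th (perfect 5th) → Cb
7th (minor 7th) → Ebb
13th (minor 13th) → Dbb

Fb, Ab, Cb, Ebb, Dbb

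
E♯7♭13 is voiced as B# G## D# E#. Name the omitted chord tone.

The full E♯7♭13 chord is E#, G##, B#, D#, C#.
Comparing with the voicing, the minor 13th (13th) — C# — is absent.

C#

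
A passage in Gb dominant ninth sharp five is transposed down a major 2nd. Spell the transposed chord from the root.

Fb, Ab, C, Ebb, Gb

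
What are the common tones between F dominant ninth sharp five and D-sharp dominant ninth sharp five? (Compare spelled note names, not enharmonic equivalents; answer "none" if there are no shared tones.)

C-sharp

F dominant ninth sharp five: F A C-sharp E-flat G
D-sharp dominant ninth sharp five: D-sharp F-double-sharp A-double-sharp C-sharp E-sharp
Common to both → C-sharp.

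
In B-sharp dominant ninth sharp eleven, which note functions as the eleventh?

B-sharp dominant ninth sharp eleven is built on B-sharp; its 11th is an augmented 11th above the root.
A fourth above B uses the letter E, and the augmented 11th above B-sharp is E-double-sharp.

E-double-sharp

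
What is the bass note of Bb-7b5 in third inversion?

Ab

Bb-7b5 in root position is Bb–Db–Fb–Ab.
Third inversion places the seventh in the bass, which is Ab.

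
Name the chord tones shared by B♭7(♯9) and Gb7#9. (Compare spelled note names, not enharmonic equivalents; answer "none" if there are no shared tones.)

Bb

B♭7(♯9): Bb D F Ab C#
Gb7#9: Gb Bb Db Fb A
Common to both → Bb.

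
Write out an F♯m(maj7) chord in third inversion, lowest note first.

E#, F#, A, C#

In root position, F♯m(maj7) is F#–A–C#–E#.
Third inversion puts the seventh (E#) in the bass.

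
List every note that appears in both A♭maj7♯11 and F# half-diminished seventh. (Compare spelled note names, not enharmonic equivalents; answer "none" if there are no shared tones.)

A♭maj7♯11 = Ab, C, Eb, G, D.
F# half-diminished seventh = F#, A, C, E.
Shared: C.

C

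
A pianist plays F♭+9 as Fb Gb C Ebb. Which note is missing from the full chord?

F♭+9 = Fb, Ab, C, Ebb, Gb. The voicing lacks the 3rd (major 3rd), Ab.

Ab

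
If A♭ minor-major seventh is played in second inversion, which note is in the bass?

E-flat

A♭ minor-major seventh in root position is A-flat–C-flat–E-flat–G.
Second inversion places the fifth in the bass, which is E-flat.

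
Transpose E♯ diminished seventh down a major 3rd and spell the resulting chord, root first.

C#, E, G, Bb

A major 3rd down from E# is C#, so the new chord is C# diminished seventh.
- root: C#
- minor 3rd: E
- diminished 5th: G
- diminished 7th: Bb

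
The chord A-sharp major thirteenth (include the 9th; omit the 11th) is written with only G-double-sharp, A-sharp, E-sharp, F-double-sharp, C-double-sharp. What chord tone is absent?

A-sharp major thirteenth = A-sharp, C-double-sharp, E-sharp, G-double-sharp, B-sharp, F-double-sharp. The voicing lacks the 9th (major 9th), B-sharp.

B-sharp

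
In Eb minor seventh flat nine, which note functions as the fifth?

B♭

Eb minor seventh flat nine is built on E♭; its 5th is a perfect 5th above the root.
A fifth above E uses the letter B, and the perfect 5th above E♭ is B♭.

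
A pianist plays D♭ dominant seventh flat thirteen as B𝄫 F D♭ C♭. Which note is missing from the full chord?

A♭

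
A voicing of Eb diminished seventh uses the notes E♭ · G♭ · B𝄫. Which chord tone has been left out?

D𝄫

Eb diminished seventh = E♭, G♭, B𝄫, D𝄫. The voicing lacks the 7th (diminished 7th), D𝄫.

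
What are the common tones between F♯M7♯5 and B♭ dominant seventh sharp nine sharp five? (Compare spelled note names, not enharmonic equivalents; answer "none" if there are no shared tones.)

F#

F♯M7♯5 = F#, A#, C##, E#.
B♭ dominant seventh sharp nine sharp five = Bb, D, F#, Ab, C#.
Shared: F#.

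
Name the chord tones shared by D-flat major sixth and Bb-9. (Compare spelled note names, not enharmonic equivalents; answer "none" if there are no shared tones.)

D-flat major sixth: Db F Ab Bb
Bb-9: Bb Db F Ab C
Common to both → Db, F, Ab, Bb.

Db, F, Ab, Bb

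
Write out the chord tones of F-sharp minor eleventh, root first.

F-sharp A C-sharp E G-sharp B

F-sharp minor eleventh is a minor eleventh built on F-sharp.
F-sharp — root
A — minor 3rd
C-sharp — perfect 5th
E — minor 7th
G-sharp — major 9th
B — perfect 11th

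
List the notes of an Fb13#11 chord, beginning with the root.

Fb, Ab, Cb, Ebb, Gb, Bb, Db

Fb13#11: dominant thirteenth sharp eleven on Fb.
root → Fb
3rd (major 3rd) → Ab
5th (perfect 5th) → Cb
7th (minor 7th) → Ebb
9th (major 9th) → Gb
11th (augmented 11th) → Bb
13th (major 13th) → Db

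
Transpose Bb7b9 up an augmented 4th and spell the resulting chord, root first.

E, G♯, B, D, F

An augmented 4th up from B♭ is E, so the new chord is E dominant seventh flat nine.
Root: E
Major 3rd (3rd): G♯
Perfect 5th (5th): B
Minor 7th (7th): D
Minor 9th (9th): F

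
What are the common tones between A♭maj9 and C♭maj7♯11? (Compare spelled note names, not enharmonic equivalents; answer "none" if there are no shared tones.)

A♭maj9 = Ab, C, Eb, G, Bb.
C♭maj7♯11 = Cb, Eb, Gb, Bb, F.
Shared: Eb, Bb.

Eb, Bb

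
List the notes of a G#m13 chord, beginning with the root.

Root G♯, quality minor thirteenth:
G♯ — root
B — minor 3rd
D♯ — perfect 5th
F♯ — minor 7th
A♯ — major 9th
C♯ — perfect 11th
E♯ — major 13th

G♯  B  D♯  F♯  A♯  C♯  E♯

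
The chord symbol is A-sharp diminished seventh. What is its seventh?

G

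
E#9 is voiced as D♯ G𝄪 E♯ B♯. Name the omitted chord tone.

The full E#9 chord is E♯, G𝄪, B♯, D♯, F𝄪.
Comparing with the voicing, the major 9th (9th) — F𝄪 — is absent.

F𝄪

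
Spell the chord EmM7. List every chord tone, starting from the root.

E – G – B – D#

EmM7 is a minor-major seventh built on E.
E — root
G — minor 3rd
B — perfect 5th
D# — major 7th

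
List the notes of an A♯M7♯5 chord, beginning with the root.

A♯M7♯5 is an augmented major seventh built on A#.
- root: A#
- major 3rd: C##
- augmented 5th: E##
- major 7th: G##

A#, C##, E##, G##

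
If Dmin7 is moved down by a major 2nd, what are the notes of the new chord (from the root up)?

C  E♭  G  B♭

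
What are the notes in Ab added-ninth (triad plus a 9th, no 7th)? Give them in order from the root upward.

A-flat  C  E-flat  B-flat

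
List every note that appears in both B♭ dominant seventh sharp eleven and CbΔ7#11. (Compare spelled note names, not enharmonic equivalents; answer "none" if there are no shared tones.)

B♭  F

B♭ dominant seventh sharp eleven: B♭ D F A♭ E
CbΔ7#11: C♭ E♭ G♭ B♭ F
Common to both → B♭, F.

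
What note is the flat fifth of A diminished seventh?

Root of A diminished seventh = A. The 5th is a diminished 5th: A up a diminished 5th → E-flat.

E-flat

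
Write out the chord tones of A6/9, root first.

Root A, quality six-nine:
- root: A
- major 3rd: C♯
- perfect 5th: E
- major 6th: F♯
- major 9th: B

A – C♯ – E – F♯ – B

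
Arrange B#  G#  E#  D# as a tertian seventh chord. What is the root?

E#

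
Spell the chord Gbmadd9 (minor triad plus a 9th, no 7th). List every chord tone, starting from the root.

Gb  Bbb  Db  Ab

Gbmadd9 is a minor added-ninth built on Gb.
Root: Gb
Minor 3rd (3rd): Bbb
Perfect 5th (5th): Db
Major 9th (9th): Ab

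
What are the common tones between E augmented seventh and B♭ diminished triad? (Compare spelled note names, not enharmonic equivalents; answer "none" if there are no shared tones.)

none

E augmented seventh = E, G-sharp, B-sharp, D.
B♭ diminished triad = B-flat, D-flat, F-flat.
Shared: none.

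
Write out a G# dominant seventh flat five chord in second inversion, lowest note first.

D – F-sharp – G-sharp – B-sharp

In root position, G# dominant seventh flat five is G-sharp–B-sharp–D–F-sharp.
Second inversion puts the fifth (D) in the bass.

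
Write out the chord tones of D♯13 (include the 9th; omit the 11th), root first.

D#, F##, A#, C#, E#, B#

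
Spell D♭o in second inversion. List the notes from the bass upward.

A𝄫, D♭, F♭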